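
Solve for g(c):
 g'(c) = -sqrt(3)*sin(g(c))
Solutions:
 g(c) = -acos((-C1 - exp(2*sqrt(3)*c))/(C1 - exp(2*sqrt(3)*c))) + 2*pi
 g(c) = acos((-C1 - exp(2*sqrt(3)*c))/(C1 - exp(2*sqrt(3)*c)))


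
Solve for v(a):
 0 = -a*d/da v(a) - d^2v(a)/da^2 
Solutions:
 v(a) = C1 + C2*erf(sqrt(2)*a/2)


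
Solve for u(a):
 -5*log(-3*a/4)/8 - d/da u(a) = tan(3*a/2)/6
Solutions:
 u(a) = C1 - 5*a*log(-a)/8 - 5*a*log(3)/8 + 5*a/8 + 5*a*log(2)/4 + log(cos(3*a/2))/9


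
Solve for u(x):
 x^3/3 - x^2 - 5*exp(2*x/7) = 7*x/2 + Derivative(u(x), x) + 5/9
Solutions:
 u(x) = C1 + x^4/12 - x^3/3 - 7*x^2/4 - 5*x/9 - 35*exp(2*x/7)/2


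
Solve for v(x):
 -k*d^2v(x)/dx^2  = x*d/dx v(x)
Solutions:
 v(x) = C1 + C2*sqrt(k)*erf(sqrt(2)*x*sqrt(1/k)/2)


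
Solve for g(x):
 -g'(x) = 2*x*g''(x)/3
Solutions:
 g(x) = C1 + C2/sqrt(x)


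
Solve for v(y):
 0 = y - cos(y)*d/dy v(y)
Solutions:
 v(y) = C1 + Integral(y/cos(y), y)


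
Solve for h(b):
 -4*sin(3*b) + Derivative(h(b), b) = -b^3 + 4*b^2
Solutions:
 h(b) = C1 - b^4/4 + 4*b^3/3 - 4*cos(3*b)/3


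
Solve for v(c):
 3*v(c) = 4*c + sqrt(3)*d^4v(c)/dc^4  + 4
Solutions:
 v(c) = C1*exp(-3^(1/8)*c) + C2*exp(3^(1/8)*c) + C3*sin(3^(1/8)*c) + C4*cos(3^(1/8)*c) + 4*c/3 + 4/3


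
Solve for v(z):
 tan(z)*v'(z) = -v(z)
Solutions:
 v(z) = C1/sin(z)


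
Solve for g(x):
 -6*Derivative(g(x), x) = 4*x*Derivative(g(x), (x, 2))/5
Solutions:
 g(x) = C1 + C2/x^(13/2)


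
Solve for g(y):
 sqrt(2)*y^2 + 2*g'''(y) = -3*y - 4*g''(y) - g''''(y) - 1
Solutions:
 g(y) = C1 + C2*y - sqrt(2)*y^4/48 + y^3*(-3 + sqrt(2))/24 + y^2/16 + (C3*sin(sqrt(3)*y) + C4*cos(sqrt(3)*y))*exp(-y)


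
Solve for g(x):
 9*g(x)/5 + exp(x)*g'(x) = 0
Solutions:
 g(x) = C1*exp(9*exp(-x)/5)


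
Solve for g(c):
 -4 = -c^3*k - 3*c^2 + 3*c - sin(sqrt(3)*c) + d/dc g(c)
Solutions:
 g(c) = C1 + c^4*k/4 + c^3 - 3*c^2/2 - 4*c - sqrt(3)*cos(sqrt(3)*c)/3


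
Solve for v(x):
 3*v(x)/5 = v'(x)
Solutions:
 v(x) = C1*exp(3*x/5)


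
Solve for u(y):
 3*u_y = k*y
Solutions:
 u(y) = C1 + k*y^2/6


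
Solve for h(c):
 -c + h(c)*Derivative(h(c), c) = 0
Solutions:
 h(c) = -sqrt(C1 + c^2)
 h(c) = sqrt(C1 + c^2)


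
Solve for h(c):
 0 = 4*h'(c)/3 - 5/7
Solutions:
 h(c) = C1 + 15*c/28


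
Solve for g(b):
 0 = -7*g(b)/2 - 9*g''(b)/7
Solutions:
 g(b) = C1*sin(7*sqrt(2)*b/6) + C2*cos(7*sqrt(2)*b/6)


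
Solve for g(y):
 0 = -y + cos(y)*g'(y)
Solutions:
 g(y) = C1 + Integral(y/cos(y), y)


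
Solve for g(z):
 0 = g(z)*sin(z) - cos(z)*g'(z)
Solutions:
 g(z) = C1/cos(z)


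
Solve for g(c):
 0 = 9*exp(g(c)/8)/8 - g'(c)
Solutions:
 g(c) = 8*log(-1/(C1 + 9*c)) + 48*log(2)


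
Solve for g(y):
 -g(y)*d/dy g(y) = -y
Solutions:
 g(y) = -sqrt(C1 + y^2)
 g(y) = sqrt(C1 + y^2)


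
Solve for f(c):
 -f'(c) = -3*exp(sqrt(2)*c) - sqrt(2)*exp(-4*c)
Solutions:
 f(c) = C1 + 3*sqrt(2)*exp(sqrt(2)*c)/2 - sqrt(2)*exp(-4*c)/4


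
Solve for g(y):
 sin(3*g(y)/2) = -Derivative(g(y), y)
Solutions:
 g(y) = -2*acos((-C1 - exp(3*y))/(C1 - exp(3*y)))/3 + 4*pi/3
 g(y) = 2*acos((-C1 - exp(3*y))/(C1 - exp(3*y)))/3


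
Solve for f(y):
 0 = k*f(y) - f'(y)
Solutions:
 f(y) = C1*exp(k*y)


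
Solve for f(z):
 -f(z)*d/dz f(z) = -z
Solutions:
 f(z) = -sqrt(C1 + z^2)
 f(z) = sqrt(C1 + z^2)


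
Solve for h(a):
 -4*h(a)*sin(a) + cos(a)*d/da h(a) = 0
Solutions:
 h(a) = C1/cos(a)^4


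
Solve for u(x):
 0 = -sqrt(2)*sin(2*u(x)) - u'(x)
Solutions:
 u(x) = pi - acos((-C1 - exp(4*sqrt(2)*x))/(C1 - exp(4*sqrt(2)*x)))/2
 u(x) = acos((-C1 - exp(4*sqrt(2)*x))/(C1 - exp(4*sqrt(2)*x)))/2


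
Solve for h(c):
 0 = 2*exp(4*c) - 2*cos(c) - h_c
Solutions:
 h(c) = C1 + exp(4*c)/2 - 2*sin(c)


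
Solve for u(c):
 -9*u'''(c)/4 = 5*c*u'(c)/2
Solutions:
 u(c) = C1 + Integral(C2*airyai(-30^(1/3)*c/3) + C3*airybi(-30^(1/3)*c/3), c)


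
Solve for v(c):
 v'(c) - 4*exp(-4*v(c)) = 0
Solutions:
 v(c) = log(-I*(C1 + 16*c)^(1/4))
 v(c) = log(I*(C1 + 16*c)^(1/4))
 v(c) = log(-(C1 + 16*c)^(1/4))
 v(c) = log(C1 + 16*c)/4


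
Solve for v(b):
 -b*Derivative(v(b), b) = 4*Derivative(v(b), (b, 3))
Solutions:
 v(b) = C1 + Integral(C2*airyai(-2^(1/3)*b/2) + C3*airybi(-2^(1/3)*b/2), b)


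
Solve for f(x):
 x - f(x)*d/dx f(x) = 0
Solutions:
 f(x) = -sqrt(C1 + x^2)
 f(x) = sqrt(C1 + x^2)


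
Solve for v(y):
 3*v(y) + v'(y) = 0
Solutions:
 v(y) = C1*exp(-3*y)


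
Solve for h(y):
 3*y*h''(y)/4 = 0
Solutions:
 h(y) = C1 + C2*y


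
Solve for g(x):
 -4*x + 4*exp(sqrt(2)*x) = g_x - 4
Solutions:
 g(x) = C1 - 2*x^2 + 4*x + 2*sqrt(2)*exp(sqrt(2)*x)


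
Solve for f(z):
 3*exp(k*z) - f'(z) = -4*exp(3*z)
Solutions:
 f(z) = C1 + 4*exp(3*z)/3 + 3*exp(k*z)/k


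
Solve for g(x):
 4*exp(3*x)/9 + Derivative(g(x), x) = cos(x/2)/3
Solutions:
 g(x) = C1 - 4*exp(3*x)/27 + 2*sin(x/2)/3


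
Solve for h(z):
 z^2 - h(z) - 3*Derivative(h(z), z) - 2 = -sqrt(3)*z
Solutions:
 h(z) = C1*exp(-z/3) + z^2 - 6*z + sqrt(3)*z - 3*sqrt(3) + 16


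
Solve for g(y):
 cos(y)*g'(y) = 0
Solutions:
 g(y) = C1


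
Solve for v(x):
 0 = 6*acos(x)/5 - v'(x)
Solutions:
 v(x) = C1 + 6*x*acos(x)/5 - 6*sqrt(1 - x^2)/5


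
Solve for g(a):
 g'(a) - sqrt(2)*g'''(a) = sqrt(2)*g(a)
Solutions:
 g(a) = C1*exp(3^(1/3)*a*(2^(5/6)*3^(1/3)/(sqrt(3)*sqrt(27 - sqrt(2)) + 9)^(1/3) + 2^(2/3)*(sqrt(3)*sqrt(27 - sqrt(2)) + 9)^(1/3))/12)*sin(3^(1/6)*a*(-3*2^(5/6)/(sqrt(3)*sqrt(27 - sqrt(2)) + 9)^(1/3) + 6^(2/3)*(sqrt(3)*sqrt(27 - sqrt(2)) + 9)^(1/3))/12) + C2*exp(3^(1/3)*a*(2^(5/6)*3^(1/3)/(sqrt(3)*sqrt(27 - sqrt(2)) + 9)^(1/3) + 2^(2/3)*(sqrt(3)*sqrt(27 - sqrt(2)) + 9)^(1/3))/12)*cos(3^(1/6)*a*(-3*2^(5/6)/(sqrt(3)*sqrt(27 - sqrt(2)) + 9)^(1/3) + 6^(2/3)*(sqrt(3)*sqrt(27 - sqrt(2)) + 9)^(1/3))/12) + C3*exp(-3^(1/3)*a*(2^(5/6)*3^(1/3)/(sqrt(3)*sqrt(27 - sqrt(2)) + 9)^(1/3) + 2^(2/3)*(sqrt(3)*sqrt(27 - sqrt(2)) + 9)^(1/3))/6)


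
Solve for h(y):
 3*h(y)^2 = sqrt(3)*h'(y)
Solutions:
 h(y) = -1/(C1 + sqrt(3)*y)


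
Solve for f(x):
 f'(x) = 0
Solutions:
 f(x) = C1


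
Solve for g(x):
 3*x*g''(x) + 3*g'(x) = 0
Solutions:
 g(x) = C1 + C2*log(x)


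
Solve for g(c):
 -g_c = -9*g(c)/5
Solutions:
 g(c) = C1*exp(9*c/5)


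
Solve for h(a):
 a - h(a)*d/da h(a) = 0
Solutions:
 h(a) = -sqrt(C1 + a^2)
 h(a) = sqrt(C1 + a^2)


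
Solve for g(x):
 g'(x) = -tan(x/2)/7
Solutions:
 g(x) = C1 + 2*log(cos(x/2))/7


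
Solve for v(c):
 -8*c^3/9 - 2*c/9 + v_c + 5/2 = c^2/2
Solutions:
 v(c) = C1 + 2*c^4/9 + c^3/6 + c^2/9 - 5*c/2


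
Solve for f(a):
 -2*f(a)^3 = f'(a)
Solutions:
 f(a) = -sqrt(2)*sqrt(-1/(C1 - 2*a))/2
 f(a) = sqrt(2)*sqrt(-1/(C1 - 2*a))/2


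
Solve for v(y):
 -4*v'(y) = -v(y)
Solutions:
 v(y) = C1*exp(y/4)


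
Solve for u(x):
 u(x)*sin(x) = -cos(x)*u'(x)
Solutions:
 u(x) = C1*cos(x)


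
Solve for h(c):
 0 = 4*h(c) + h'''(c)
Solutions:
 h(c) = C3*exp(-2^(2/3)*c) + (C1*sin(2^(2/3)*sqrt(3)*c/2) + C2*cos(2^(2/3)*sqrt(3)*c/2))*exp(2^(2/3)*c/2)


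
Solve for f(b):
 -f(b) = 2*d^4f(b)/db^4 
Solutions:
 f(b) = (C1*sin(2^(1/4)*b/2) + C2*cos(2^(1/4)*b/2))*exp(-2^(1/4)*b/2) + (C3*sin(2^(1/4)*b/2) + C4*cos(2^(1/4)*b/2))*exp(2^(1/4)*b/2)


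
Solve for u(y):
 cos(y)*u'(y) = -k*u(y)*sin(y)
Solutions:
 u(y) = C1*exp(k*log(cos(y)))


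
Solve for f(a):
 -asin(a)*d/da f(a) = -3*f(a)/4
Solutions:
 f(a) = C1*exp(3*Integral(1/asin(a), a)/4)


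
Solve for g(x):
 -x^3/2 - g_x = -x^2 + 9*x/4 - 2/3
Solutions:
 g(x) = C1 - x^4/8 + x^3/3 - 9*x^2/8 + 2*x/3


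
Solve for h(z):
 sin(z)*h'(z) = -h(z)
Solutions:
 h(z) = C1*sqrt(cos(z) + 1)/sqrt(cos(z) - 1)


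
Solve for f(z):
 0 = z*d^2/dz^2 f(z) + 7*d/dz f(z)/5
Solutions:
 f(z) = C1 + C2/z^(2/5)


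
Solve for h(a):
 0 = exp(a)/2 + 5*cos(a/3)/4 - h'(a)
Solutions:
 h(a) = C1 + exp(a)/2 + 15*sin(a/3)/4


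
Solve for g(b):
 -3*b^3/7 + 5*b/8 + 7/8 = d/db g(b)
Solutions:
 g(b) = C1 - 3*b^4/28 + 5*b^2/16 + 7*b/8


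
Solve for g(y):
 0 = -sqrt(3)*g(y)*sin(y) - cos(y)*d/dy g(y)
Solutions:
 g(y) = C1*cos(y)^(sqrt(3))


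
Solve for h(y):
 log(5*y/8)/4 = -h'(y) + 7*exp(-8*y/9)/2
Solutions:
 h(y) = C1 - y*log(y)/4 + y*(-log(5) + 1 + 3*log(2))/4 - 63*exp(-8*y/9)/16


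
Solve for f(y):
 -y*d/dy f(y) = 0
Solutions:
 f(y) = C1


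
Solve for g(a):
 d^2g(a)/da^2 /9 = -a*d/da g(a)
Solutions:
 g(a) = C1 + C2*erf(3*sqrt(2)*a/2)


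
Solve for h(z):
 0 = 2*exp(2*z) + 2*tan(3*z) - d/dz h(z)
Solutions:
 h(z) = C1 + exp(2*z) - 2*log(cos(3*z))/3


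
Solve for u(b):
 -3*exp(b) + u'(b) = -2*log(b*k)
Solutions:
 u(b) = C1 - 2*b*log(b*k) + 2*b + 3*exp(b)


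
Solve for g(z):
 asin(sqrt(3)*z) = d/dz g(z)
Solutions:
 g(z) = C1 + z*asin(sqrt(3)*z) + sqrt(3)*sqrt(1 - 3*z^2)/3


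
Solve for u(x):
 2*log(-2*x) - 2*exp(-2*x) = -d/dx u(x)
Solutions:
 u(x) = C1 - 2*x*log(-x) + 2*x*(1 - log(2)) - exp(-2*x)


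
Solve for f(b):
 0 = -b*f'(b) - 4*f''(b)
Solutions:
 f(b) = C1 + C2*erf(sqrt(2)*b/4)


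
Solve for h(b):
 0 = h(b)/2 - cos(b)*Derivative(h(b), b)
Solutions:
 h(b) = C1*(sin(b) + 1)^(1/4)/(sin(b) - 1)^(1/4)


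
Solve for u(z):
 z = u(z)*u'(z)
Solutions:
 u(z) = -sqrt(C1 + z^2)
 u(z) = sqrt(C1 + z^2)


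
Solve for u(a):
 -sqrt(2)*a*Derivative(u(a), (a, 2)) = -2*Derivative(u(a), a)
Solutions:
 u(a) = C1 + C2*a^(1 + sqrt(2))


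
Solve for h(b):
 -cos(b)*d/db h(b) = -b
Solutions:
 h(b) = C1 + Integral(b/cos(b), b)


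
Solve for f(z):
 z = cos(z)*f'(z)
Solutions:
 f(z) = C1 + Integral(z/cos(z), z)


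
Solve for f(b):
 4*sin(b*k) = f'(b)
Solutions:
 f(b) = C1 - 4*cos(b*k)/k


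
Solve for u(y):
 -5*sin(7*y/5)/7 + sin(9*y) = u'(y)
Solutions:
 u(y) = C1 + 25*cos(7*y/5)/49 - cos(9*y)/9


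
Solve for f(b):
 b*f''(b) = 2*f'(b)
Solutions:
 f(b) = C1 + C2*b^3


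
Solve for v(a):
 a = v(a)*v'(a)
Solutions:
 v(a) = -sqrt(C1 + a^2)
 v(a) = sqrt(C1 + a^2)


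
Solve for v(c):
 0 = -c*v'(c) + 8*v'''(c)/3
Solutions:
 v(c) = C1 + Integral(C2*airyai(3^(1/3)*c/2) + C3*airybi(3^(1/3)*c/2), c)


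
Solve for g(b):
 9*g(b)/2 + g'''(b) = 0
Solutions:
 g(b) = C3*exp(-6^(2/3)*b/2) + (C1*sin(3*2^(2/3)*3^(1/6)*b/4) + C2*cos(3*2^(2/3)*3^(1/6)*b/4))*exp(6^(2/3)*b/4)


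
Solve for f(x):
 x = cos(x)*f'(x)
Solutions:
 f(x) = C1 + Integral(x/cos(x), x)


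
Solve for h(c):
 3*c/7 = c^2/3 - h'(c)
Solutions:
 h(c) = C1 + c^3/9 - 3*c^2/14


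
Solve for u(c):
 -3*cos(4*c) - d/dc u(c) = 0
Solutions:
 u(c) = C1 - 3*sin(4*c)/4


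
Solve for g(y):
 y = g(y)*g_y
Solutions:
 g(y) = -sqrt(C1 + y^2)
 g(y) = sqrt(C1 + y^2)


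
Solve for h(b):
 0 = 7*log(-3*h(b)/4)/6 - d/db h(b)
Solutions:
 -6*Integral(1/(log(-_y) - 2*log(2) + log(3)), (_y, h(b)))/7 = C1 - b


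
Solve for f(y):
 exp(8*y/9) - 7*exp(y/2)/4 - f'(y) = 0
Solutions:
 f(y) = C1 + 9*exp(8*y/9)/8 - 7*exp(y/2)/2


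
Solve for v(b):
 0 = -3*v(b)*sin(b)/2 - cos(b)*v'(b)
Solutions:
 v(b) = C1*cos(b)^(3/2)


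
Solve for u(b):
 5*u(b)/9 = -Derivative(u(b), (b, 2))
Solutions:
 u(b) = C1*sin(sqrt(5)*b/3) + C2*cos(sqrt(5)*b/3)


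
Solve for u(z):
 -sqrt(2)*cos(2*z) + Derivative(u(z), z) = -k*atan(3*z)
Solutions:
 u(z) = C1 - k*(z*atan(3*z) - log(9*z^2 + 1)/6) + sqrt(2)*sin(2*z)/2


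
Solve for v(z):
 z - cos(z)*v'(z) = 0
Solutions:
 v(z) = C1 + Integral(z/cos(z), z)


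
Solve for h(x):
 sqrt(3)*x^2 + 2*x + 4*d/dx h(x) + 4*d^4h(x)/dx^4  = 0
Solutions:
 h(x) = C1 + C4*exp(-x) - sqrt(3)*x^3/12 - x^2/4 + (C2*sin(sqrt(3)*x/2) + C3*cos(sqrt(3)*x/2))*exp(x/2)


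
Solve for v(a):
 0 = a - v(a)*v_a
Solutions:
 v(a) = -sqrt(C1 + a^2)
 v(a) = sqrt(C1 + a^2)


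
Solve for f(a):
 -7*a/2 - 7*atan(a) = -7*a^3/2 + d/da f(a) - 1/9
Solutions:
 f(a) = C1 + 7*a^4/8 - 7*a^2/4 - 7*a*atan(a) + a/9 + 7*log(a^2 + 1)/2


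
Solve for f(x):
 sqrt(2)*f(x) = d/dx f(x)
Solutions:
 f(x) = C1*exp(sqrt(2)*x)


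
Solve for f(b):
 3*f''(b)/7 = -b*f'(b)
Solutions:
 f(b) = C1 + C2*erf(sqrt(42)*b/6)


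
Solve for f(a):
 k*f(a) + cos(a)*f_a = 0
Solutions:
 f(a) = C1*exp(k*(log(sin(a) - 1) - log(sin(a) + 1))/2)


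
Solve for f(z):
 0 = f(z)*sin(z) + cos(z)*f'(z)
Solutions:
 f(z) = C1*cos(z)


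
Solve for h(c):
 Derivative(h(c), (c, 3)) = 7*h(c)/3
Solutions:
 h(c) = C3*exp(3^(2/3)*7^(1/3)*c/3) + (C1*sin(3^(1/6)*7^(1/3)*c/2) + C2*cos(3^(1/6)*7^(1/3)*c/2))*exp(-3^(2/3)*7^(1/3)*c/6)


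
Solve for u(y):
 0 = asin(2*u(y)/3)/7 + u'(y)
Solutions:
 Integral(1/asin(2*_y/3), (_y, u(y))) = C1 - y/7


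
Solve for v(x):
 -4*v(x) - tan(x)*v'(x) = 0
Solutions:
 v(x) = C1/sin(x)^4


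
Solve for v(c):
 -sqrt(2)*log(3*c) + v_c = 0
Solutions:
 v(c) = C1 + sqrt(2)*c*log(c) - sqrt(2)*c + sqrt(2)*c*log(3)


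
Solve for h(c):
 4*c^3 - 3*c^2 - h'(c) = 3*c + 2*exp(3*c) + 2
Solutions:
 h(c) = C1 + c^4 - c^3 - 3*c^2/2 - 2*c - 2*exp(3*c)/3


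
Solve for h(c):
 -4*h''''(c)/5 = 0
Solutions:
 h(c) = C1 + C2*c + C3*c^2 + C4*c^3


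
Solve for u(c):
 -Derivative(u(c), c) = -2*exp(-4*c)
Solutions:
 u(c) = C1 - exp(-4*c)/2


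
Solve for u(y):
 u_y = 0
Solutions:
 u(y) = C1


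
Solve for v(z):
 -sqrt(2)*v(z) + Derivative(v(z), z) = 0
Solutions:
 v(z) = C1*exp(sqrt(2)*z)


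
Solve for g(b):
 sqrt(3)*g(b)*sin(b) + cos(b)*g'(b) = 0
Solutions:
 g(b) = C1*cos(b)^(sqrt(3))


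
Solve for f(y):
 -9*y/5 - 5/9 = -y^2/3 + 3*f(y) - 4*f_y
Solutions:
 f(y) = C1*exp(3*y/4) + y^2/9 - 41*y/135 - 239/405


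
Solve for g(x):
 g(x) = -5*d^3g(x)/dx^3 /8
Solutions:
 g(x) = C3*exp(-2*5^(2/3)*x/5) + (C1*sin(sqrt(3)*5^(2/3)*x/5) + C2*cos(sqrt(3)*5^(2/3)*x/5))*exp(5^(2/3)*x/5)


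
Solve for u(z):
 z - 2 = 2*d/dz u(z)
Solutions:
 u(z) = C1 + z^2/4 - z


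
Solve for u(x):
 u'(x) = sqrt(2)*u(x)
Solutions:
 u(x) = C1*exp(sqrt(2)*x)


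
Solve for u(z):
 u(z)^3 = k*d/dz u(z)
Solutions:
 u(z) = -sqrt(2)*sqrt(-k/(C1*k + z))/2
 u(z) = sqrt(2)*sqrt(-k/(C1*k + z))/2


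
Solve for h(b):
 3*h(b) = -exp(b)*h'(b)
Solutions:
 h(b) = C1*exp(3*exp(-b))


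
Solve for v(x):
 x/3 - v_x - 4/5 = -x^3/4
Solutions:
 v(x) = C1 + x^4/16 + x^2/6 - 4*x/5


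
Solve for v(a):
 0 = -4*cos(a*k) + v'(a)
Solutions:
 v(a) = C1 + 4*sin(a*k)/k


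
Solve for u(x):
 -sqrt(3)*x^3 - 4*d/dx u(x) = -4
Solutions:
 u(x) = C1 - sqrt(3)*x^4/16 + x


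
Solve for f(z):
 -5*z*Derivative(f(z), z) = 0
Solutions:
 f(z) = C1


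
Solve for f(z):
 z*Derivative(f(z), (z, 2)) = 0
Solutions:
 f(z) = C1 + C2*z


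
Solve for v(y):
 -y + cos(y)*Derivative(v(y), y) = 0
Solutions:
 v(y) = C1 + Integral(y/cos(y), y)


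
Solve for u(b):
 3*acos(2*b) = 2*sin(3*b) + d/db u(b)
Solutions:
 u(b) = C1 + 3*b*acos(2*b) - 3*sqrt(1 - 4*b^2)/2 + 2*cos(3*b)/3


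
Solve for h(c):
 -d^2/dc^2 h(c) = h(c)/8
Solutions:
 h(c) = C1*sin(sqrt(2)*c/4) + C2*cos(sqrt(2)*c/4)


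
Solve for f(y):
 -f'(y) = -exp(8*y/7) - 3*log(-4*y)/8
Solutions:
 f(y) = C1 + 3*y*log(-y)/8 + 3*y*(-1 + 2*log(2))/8 + 7*exp(8*y/7)/8


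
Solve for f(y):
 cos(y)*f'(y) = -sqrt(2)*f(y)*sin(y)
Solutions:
 f(y) = C1*cos(y)^(sqrt(2))


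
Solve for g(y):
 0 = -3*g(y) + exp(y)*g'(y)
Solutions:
 g(y) = C1*exp(-3*exp(-y))


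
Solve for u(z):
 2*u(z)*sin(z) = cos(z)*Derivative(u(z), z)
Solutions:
 u(z) = C1/cos(z)^2


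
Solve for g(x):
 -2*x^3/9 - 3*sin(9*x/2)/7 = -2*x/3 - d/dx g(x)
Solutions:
 g(x) = C1 + x^4/18 - x^2/3 - 2*cos(9*x/2)/21


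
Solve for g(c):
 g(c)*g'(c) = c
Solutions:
 g(c) = -sqrt(C1 + c^2)
 g(c) = sqrt(C1 + c^2)


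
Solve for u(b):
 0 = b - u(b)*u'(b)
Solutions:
 u(b) = -sqrt(C1 + b^2)
 u(b) = sqrt(C1 + b^2)


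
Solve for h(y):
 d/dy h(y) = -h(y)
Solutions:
 h(y) = C1*exp(-y)


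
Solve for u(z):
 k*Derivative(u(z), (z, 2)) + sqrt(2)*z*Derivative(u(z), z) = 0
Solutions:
 u(z) = C1 + C2*sqrt(k)*erf(2^(3/4)*z*sqrt(1/k)/2)


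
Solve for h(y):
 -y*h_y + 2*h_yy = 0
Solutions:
 h(y) = C1 + C2*erfi(y/2)


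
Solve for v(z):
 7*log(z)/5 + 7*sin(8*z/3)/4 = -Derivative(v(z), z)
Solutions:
 v(z) = C1 - 7*z*log(z)/5 + 7*z/5 + 21*cos(8*z/3)/32


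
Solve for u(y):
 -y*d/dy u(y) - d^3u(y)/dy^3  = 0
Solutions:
 u(y) = C1 + Integral(C2*airyai(-y) + C3*airybi(-y), y)


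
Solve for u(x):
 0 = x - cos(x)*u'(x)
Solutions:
 u(x) = C1 + Integral(x/cos(x), x)


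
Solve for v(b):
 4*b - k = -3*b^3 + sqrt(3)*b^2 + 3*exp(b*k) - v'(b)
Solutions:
 v(b) = C1 - 3*b^4/4 + sqrt(3)*b^3/3 - 2*b^2 + b*k + 3*exp(b*k)/k


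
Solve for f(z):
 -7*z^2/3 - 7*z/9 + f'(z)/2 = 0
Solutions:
 f(z) = C1 + 14*z^3/9 + 7*z^2/9


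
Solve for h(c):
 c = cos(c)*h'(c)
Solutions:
 h(c) = C1 + Integral(c/cos(c), c)


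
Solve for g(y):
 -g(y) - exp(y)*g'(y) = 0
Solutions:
 g(y) = C1*exp(exp(-y))


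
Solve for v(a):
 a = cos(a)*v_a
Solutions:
 v(a) = C1 + Integral(a/cos(a), a)


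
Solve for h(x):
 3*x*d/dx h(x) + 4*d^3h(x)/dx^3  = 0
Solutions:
 h(x) = C1 + Integral(C2*airyai(-6^(1/3)*x/2) + C3*airybi(-6^(1/3)*x/2), x)


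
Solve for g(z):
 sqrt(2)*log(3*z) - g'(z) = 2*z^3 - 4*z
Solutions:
 g(z) = C1 - z^4/2 + 2*z^2 + sqrt(2)*z*log(z) - sqrt(2)*z + sqrt(2)*z*log(3)


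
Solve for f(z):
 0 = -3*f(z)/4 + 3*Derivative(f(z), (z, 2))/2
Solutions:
 f(z) = C1*exp(-sqrt(2)*z/2) + C2*exp(sqrt(2)*z/2)


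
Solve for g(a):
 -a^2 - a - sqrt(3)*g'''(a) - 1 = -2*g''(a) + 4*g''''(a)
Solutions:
 g(a) = C1 + C2*a + C3*exp(a*(-sqrt(3) + sqrt(35))/8) + C4*exp(-a*(sqrt(3) + sqrt(35))/8) + a^4/24 + a^3*(1 + sqrt(3))/12 + a^2*(sqrt(3) + 13)/8


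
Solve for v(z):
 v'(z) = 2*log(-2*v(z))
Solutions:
 -Integral(1/(log(-_y) + log(2)), (_y, v(z)))/2 = C1 - z


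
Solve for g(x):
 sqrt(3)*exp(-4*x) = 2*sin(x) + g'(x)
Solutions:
 g(x) = C1 + 2*cos(x) - sqrt(3)*exp(-4*x)/4


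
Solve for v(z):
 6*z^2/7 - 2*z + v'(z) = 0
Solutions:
 v(z) = C1 - 2*z^3/7 + z^2


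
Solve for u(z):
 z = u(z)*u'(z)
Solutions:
 u(z) = -sqrt(C1 + z^2)
 u(z) = sqrt(C1 + z^2)


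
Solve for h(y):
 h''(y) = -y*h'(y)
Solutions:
 h(y) = C1 + C2*erf(sqrt(2)*y/2)


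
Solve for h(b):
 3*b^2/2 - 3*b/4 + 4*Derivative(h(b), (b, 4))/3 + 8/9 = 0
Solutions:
 h(b) = C1 + C2*b + C3*b^2 + C4*b^3 - b^6/320 + 3*b^5/640 - b^4/36


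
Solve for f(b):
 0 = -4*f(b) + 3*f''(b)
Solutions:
 f(b) = C1*exp(-2*sqrt(3)*b/3) + C2*exp(2*sqrt(3)*b/3)


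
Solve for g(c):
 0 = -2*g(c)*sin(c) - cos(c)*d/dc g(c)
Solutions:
 g(c) = C1*cos(c)^2


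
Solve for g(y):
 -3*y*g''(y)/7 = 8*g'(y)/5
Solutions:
 g(y) = C1 + C2/y^(41/15)


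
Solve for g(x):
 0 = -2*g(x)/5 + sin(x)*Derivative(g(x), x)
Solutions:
 g(x) = C1*(cos(x) - 1)^(1/5)/(cos(x) + 1)^(1/5)


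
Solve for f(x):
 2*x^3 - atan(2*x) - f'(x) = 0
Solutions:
 f(x) = C1 + x^4/2 - x*atan(2*x) + log(4*x^2 + 1)/4


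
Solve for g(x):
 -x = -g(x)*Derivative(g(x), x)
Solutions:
 g(x) = -sqrt(C1 + x^2)
 g(x) = sqrt(C1 + x^2)


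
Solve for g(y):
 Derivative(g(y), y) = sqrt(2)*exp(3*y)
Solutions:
 g(y) = C1 + sqrt(2)*exp(3*y)/3


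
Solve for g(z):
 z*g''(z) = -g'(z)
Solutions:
 g(z) = C1 + C2*log(z)


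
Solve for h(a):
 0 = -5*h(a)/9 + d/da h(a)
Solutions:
 h(a) = C1*exp(5*a/9)


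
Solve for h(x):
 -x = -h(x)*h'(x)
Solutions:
 h(x) = -sqrt(C1 + x^2)
 h(x) = sqrt(C1 + x^2)


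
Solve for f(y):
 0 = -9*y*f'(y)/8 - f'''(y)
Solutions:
 f(y) = C1 + Integral(C2*airyai(-3^(2/3)*y/2) + C3*airybi(-3^(2/3)*y/2), y)


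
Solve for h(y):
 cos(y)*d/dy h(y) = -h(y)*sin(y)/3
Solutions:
 h(y) = C1*cos(y)^(1/3)


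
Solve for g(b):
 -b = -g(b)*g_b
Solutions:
 g(b) = -sqrt(C1 + b^2)
 g(b) = sqrt(C1 + b^2)


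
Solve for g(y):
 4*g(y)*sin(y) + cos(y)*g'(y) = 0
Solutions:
 g(y) = C1*cos(y)^4


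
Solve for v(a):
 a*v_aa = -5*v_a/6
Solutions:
 v(a) = C1 + C2*a^(1/6)


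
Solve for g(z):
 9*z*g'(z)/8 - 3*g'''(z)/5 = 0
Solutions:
 g(z) = C1 + Integral(C2*airyai(15^(1/3)*z/2) + C3*airybi(15^(1/3)*z/2), z)


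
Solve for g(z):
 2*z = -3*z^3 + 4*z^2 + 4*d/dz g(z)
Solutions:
 g(z) = C1 + 3*z^4/16 - z^3/3 + z^2/4


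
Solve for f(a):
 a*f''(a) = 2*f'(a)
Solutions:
 f(a) = C1 + C2*a^3


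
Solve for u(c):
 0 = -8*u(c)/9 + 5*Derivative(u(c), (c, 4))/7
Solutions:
 u(c) = C1*exp(-sqrt(3)*5^(3/4)*56^(1/4)*c/15) + C2*exp(sqrt(3)*5^(3/4)*56^(1/4)*c/15) + C3*sin(sqrt(3)*5^(3/4)*56^(1/4)*c/15) + C4*cos(sqrt(3)*5^(3/4)*56^(1/4)*c/15)


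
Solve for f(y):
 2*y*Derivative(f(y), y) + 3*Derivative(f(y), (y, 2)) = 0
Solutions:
 f(y) = C1 + C2*erf(sqrt(3)*y/3)


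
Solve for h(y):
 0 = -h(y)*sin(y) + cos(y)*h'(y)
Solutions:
 h(y) = C1/cos(y)


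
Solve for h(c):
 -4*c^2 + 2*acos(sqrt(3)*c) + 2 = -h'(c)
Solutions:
 h(c) = C1 + 4*c^3/3 - 2*c*acos(sqrt(3)*c) - 2*c + 2*sqrt(3)*sqrt(1 - 3*c^2)/3


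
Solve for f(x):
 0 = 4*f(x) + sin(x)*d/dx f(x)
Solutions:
 f(x) = C1*(cos(x)^2 + 2*cos(x) + 1)/(cos(x)^2 - 2*cos(x) + 1)


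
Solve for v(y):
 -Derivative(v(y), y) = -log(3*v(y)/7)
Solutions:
 -Integral(1/(log(_y) - log(7) + log(3)), (_y, v(y))) = C1 - y


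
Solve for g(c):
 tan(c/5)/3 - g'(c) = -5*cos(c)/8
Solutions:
 g(c) = C1 - 5*log(cos(c/5))/3 + 5*sin(c)/8


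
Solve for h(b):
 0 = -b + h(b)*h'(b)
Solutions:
 h(b) = -sqrt(C1 + b^2)
 h(b) = sqrt(C1 + b^2)


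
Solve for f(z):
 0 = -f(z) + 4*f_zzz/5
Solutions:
 f(z) = C3*exp(10^(1/3)*z/2) + (C1*sin(10^(1/3)*sqrt(3)*z/4) + C2*cos(10^(1/3)*sqrt(3)*z/4))*exp(-10^(1/3)*z/4)


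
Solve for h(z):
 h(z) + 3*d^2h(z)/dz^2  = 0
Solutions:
 h(z) = C1*sin(sqrt(3)*z/3) + C2*cos(sqrt(3)*z/3)


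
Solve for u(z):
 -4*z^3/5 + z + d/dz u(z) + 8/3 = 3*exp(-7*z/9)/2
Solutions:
 u(z) = C1 + z^4/5 - z^2/2 - 8*z/3 - 27*exp(-7*z/9)/14


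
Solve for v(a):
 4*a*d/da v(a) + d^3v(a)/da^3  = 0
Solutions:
 v(a) = C1 + Integral(C2*airyai(-2^(2/3)*a) + C3*airybi(-2^(2/3)*a), a)


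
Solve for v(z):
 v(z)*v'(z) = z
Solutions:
 v(z) = -sqrt(C1 + z^2)
 v(z) = sqrt(C1 + z^2)


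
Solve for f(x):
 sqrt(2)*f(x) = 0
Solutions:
 f(x) = 0


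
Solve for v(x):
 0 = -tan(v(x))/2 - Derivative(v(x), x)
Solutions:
 v(x) = pi - asin(C1*exp(-x/2))
 v(x) = asin(C1*exp(-x/2))


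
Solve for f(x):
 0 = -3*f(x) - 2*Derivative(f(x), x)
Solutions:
 f(x) = C1*exp(-3*x/2)


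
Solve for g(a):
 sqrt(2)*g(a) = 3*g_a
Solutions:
 g(a) = C1*exp(sqrt(2)*a/3)


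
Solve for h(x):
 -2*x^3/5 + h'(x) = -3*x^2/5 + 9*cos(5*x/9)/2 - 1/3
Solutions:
 h(x) = C1 + x^4/10 - x^3/5 - x/3 + 81*sin(5*x/9)/10


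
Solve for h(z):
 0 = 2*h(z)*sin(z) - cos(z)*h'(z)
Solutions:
 h(z) = C1/cos(z)^2


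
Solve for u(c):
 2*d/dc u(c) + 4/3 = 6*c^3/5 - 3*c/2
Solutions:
 u(c) = C1 + 3*c^4/20 - 3*c^2/8 - 2*c/3


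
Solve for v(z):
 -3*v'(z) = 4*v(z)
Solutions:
 v(z) = C1*exp(-4*z/3)


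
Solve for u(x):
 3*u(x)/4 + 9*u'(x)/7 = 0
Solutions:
 u(x) = C1*exp(-7*x/12)


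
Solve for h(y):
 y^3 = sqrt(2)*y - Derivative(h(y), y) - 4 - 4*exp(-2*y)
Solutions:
 h(y) = C1 - y^4/4 + sqrt(2)*y^2/2 - 4*y + 2*exp(-2*y)


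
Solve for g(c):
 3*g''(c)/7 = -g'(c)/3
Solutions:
 g(c) = C1 + C2*exp(-7*c/9)


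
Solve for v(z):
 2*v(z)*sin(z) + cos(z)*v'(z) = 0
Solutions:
 v(z) = C1*cos(z)^2


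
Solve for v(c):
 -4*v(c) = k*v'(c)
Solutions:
 v(c) = C1*exp(-4*c/k)


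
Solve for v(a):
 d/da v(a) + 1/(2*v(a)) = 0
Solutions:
 v(a) = -sqrt(C1 - a)
 v(a) = sqrt(C1 - a)


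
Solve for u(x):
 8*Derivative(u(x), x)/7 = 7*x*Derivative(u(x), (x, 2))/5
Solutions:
 u(x) = C1 + C2*x^(89/49)


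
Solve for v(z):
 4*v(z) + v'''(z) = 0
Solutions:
 v(z) = C3*exp(-2^(2/3)*z) + (C1*sin(2^(2/3)*sqrt(3)*z/2) + C2*cos(2^(2/3)*sqrt(3)*z/2))*exp(2^(2/3)*z/2)


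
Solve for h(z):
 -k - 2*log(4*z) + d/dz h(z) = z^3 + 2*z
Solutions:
 h(z) = C1 + k*z + z^4/4 + z^2 + 2*z*log(z) - 2*z + z*log(16)


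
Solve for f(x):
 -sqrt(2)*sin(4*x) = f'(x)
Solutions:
 f(x) = C1 + sqrt(2)*cos(4*x)/4


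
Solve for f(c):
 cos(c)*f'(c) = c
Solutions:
 f(c) = C1 + Integral(c/cos(c), c)


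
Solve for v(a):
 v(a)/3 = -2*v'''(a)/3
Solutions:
 v(a) = C3*exp(-2^(2/3)*a/2) + (C1*sin(2^(2/3)*sqrt(3)*a/4) + C2*cos(2^(2/3)*sqrt(3)*a/4))*exp(2^(2/3)*a/4)


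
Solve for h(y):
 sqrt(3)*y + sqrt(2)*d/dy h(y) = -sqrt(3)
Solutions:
 h(y) = C1 - sqrt(6)*y^2/4 - sqrt(6)*y/2


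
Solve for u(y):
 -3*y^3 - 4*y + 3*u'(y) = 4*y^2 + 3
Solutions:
 u(y) = C1 + y^4/4 + 4*y^3/9 + 2*y^2/3 + y


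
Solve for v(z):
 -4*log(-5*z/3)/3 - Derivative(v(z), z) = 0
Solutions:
 v(z) = C1 - 4*z*log(-z)/3 + 4*z*(-log(5) + 1 + log(3))/3


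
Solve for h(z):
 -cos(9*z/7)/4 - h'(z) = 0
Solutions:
 h(z) = C1 - 7*sin(9*z/7)/36


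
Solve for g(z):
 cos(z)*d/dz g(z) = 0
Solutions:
 g(z) = C1


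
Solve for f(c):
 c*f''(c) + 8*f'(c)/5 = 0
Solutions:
 f(c) = C1 + C2/c^(3/5)


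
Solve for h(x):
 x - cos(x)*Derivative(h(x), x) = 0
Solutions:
 h(x) = C1 + Integral(x/cos(x), x)


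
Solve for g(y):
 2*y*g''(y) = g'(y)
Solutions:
 g(y) = C1 + C2*y^(3/2)


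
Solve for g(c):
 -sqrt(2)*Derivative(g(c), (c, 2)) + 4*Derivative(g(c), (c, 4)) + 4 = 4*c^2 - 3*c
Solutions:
 g(c) = C1 + C2*c + C3*exp(-2^(1/4)*c/2) + C4*exp(2^(1/4)*c/2) - sqrt(2)*c^4/6 + sqrt(2)*c^3/4 + c^2*(-8 + sqrt(2))


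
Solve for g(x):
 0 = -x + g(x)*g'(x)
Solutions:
 g(x) = -sqrt(C1 + x^2)
 g(x) = sqrt(C1 + x^2)


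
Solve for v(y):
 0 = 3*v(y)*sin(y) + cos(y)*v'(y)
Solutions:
 v(y) = C1*cos(y)^3


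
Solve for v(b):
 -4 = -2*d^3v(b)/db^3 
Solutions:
 v(b) = C1 + C2*b + C3*b^2 + b^3/3


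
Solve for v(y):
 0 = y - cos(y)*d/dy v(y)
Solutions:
 v(y) = C1 + Integral(y/cos(y), y)


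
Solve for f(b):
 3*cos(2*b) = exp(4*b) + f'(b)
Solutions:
 f(b) = C1 - exp(4*b)/4 + 3*sin(2*b)/2


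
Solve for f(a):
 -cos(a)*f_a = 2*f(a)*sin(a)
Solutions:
 f(a) = C1*cos(a)^2


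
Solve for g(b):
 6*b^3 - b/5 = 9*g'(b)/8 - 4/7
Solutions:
 g(b) = C1 + 4*b^4/3 - 4*b^2/45 + 32*b/63


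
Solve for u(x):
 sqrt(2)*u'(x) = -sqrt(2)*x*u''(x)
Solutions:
 u(x) = C1 + C2*log(x)


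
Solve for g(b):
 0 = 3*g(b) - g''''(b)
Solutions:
 g(b) = C1*exp(-3^(1/4)*b) + C2*exp(3^(1/4)*b) + C3*sin(3^(1/4)*b) + C4*cos(3^(1/4)*b)


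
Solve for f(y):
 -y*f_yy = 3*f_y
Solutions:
 f(y) = C1 + C2/y^2


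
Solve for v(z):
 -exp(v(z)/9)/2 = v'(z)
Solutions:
 v(z) = 9*log(1/(C1 + z)) + 9*log(18)


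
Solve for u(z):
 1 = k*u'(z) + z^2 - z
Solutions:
 u(z) = C1 - z^3/(3*k) + z^2/(2*k) + z/k


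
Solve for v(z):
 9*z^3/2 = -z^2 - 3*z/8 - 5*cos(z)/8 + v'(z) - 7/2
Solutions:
 v(z) = C1 + 9*z^4/8 + z^3/3 + 3*z^2/16 + 7*z/2 + 5*sin(z)/8


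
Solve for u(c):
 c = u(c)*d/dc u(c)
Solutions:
 u(c) = -sqrt(C1 + c^2)
 u(c) = sqrt(C1 + c^2)


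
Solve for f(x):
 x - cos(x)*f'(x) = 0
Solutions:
 f(x) = C1 + Integral(x/cos(x), x)


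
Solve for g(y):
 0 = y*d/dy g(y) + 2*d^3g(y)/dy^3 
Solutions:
 g(y) = C1 + Integral(C2*airyai(-2^(2/3)*y/2) + C3*airybi(-2^(2/3)*y/2), y)


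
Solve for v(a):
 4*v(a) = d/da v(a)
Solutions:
 v(a) = C1*exp(4*a)


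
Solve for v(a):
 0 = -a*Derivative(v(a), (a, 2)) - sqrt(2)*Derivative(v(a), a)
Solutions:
 v(a) = C1 + C2*a^(1 - sqrt(2))


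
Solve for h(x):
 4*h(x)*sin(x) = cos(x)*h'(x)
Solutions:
 h(x) = C1/cos(x)^4


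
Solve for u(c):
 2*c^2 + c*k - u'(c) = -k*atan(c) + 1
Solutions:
 u(c) = C1 + 2*c^3/3 + c^2*k/2 - c + k*(c*atan(c) - log(c^2 + 1)/2)


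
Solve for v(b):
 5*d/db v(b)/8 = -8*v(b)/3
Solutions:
 v(b) = C1*exp(-64*b/15)


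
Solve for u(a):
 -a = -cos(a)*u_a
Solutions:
 u(a) = C1 + Integral(a/cos(a), a)


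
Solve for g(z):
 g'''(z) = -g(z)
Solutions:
 g(z) = C3*exp(-z) + (C1*sin(sqrt(3)*z/2) + C2*cos(sqrt(3)*z/2))*exp(z/2)


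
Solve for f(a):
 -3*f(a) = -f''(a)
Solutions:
 f(a) = C1*exp(-sqrt(3)*a) + C2*exp(sqrt(3)*a)


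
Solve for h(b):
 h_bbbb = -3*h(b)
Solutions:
 h(b) = (C1*sin(sqrt(2)*3^(1/4)*b/2) + C2*cos(sqrt(2)*3^(1/4)*b/2))*exp(-sqrt(2)*3^(1/4)*b/2) + (C3*sin(sqrt(2)*3^(1/4)*b/2) + C4*cos(sqrt(2)*3^(1/4)*b/2))*exp(sqrt(2)*3^(1/4)*b/2)


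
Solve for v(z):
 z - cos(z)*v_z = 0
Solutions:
 v(z) = C1 + Integral(z/cos(z), z)


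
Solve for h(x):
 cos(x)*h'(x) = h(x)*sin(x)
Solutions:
 h(x) = C1/cos(x)


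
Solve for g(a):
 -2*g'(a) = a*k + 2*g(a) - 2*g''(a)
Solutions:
 g(a) = C1*exp(a*(1 - sqrt(5))/2) + C2*exp(a*(1 + sqrt(5))/2) - a*k/2 + k/2


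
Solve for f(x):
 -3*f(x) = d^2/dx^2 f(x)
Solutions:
 f(x) = C1*sin(sqrt(3)*x) + C2*cos(sqrt(3)*x)


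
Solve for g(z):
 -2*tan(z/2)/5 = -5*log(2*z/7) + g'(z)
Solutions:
 g(z) = C1 + 5*z*log(z) - 5*z*log(7) - 5*z + 5*z*log(2) + 4*log(cos(z/2))/5


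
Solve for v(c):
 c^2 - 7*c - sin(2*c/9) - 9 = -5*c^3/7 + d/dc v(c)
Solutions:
 v(c) = C1 + 5*c^4/28 + c^3/3 - 7*c^2/2 - 9*c + 9*cos(2*c/9)/2


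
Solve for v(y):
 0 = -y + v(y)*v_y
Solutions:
 v(y) = -sqrt(C1 + y^2)
 v(y) = sqrt(C1 + y^2)


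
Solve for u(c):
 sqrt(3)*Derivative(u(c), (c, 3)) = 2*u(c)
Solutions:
 u(c) = C3*exp(2^(1/3)*3^(5/6)*c/3) + (C1*sin(6^(1/3)*c/2) + C2*cos(6^(1/3)*c/2))*exp(-2^(1/3)*3^(5/6)*c/6)


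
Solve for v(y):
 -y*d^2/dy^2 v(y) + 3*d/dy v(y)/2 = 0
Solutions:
 v(y) = C1 + C2*y^(5/2)


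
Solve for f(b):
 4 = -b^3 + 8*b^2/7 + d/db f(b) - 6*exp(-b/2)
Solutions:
 f(b) = C1 + b^4/4 - 8*b^3/21 + 4*b - 12*exp(-b/2)


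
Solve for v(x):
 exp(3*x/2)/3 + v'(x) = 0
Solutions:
 v(x) = C1 - 2*exp(3*x/2)/9


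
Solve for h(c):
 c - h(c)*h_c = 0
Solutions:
 h(c) = -sqrt(C1 + c^2)
 h(c) = sqrt(C1 + c^2)


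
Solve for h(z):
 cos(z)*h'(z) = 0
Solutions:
 h(z) = C1


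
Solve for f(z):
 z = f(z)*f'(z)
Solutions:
 f(z) = -sqrt(C1 + z^2)
 f(z) = sqrt(C1 + z^2)


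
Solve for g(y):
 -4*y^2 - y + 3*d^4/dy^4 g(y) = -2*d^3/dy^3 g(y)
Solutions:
 g(y) = C1 + C2*y + C3*y^2 + C4*exp(-2*y/3) + y^5/30 - 11*y^4/48 + 11*y^3/8


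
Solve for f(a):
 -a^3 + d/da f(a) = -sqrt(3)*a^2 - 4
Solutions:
 f(a) = C1 + a^4/4 - sqrt(3)*a^3/3 - 4*a


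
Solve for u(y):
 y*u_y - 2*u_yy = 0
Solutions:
 u(y) = C1 + C2*erfi(y/2)


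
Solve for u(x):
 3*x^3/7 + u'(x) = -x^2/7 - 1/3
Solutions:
 u(x) = C1 - 3*x^4/28 - x^3/21 - x/3


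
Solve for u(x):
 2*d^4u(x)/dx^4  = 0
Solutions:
 u(x) = C1 + C2*x + C3*x^2 + C4*x^3


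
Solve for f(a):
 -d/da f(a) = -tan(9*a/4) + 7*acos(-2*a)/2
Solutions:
 f(a) = C1 - 7*a*acos(-2*a)/2 - 7*sqrt(1 - 4*a^2)/4 - 4*log(cos(9*a/4))/9


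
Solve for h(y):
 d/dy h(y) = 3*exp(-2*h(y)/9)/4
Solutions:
 h(y) = 9*log(-sqrt(C1 + 3*y)) - 9*log(6) + 9*log(2)/2
 h(y) = 9*log(C1 + 3*y)/2 - 9*log(6) + 9*log(2)/2


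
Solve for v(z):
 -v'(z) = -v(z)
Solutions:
 v(z) = C1*exp(z)


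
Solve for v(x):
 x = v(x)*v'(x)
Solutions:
 v(x) = -sqrt(C1 + x^2)
 v(x) = sqrt(C1 + x^2)


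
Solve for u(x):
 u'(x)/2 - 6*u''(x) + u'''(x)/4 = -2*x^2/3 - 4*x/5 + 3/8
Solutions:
 u(x) = C1 + C2*exp(x*(12 - sqrt(142))) + C3*exp(x*(sqrt(142) + 12)) - 4*x^3/9 - 84*x^2/5 - 24067*x/60


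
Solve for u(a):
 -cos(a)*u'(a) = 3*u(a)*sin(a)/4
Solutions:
 u(a) = C1*cos(a)^(3/4)


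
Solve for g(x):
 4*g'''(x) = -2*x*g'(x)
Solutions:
 g(x) = C1 + Integral(C2*airyai(-2^(2/3)*x/2) + C3*airybi(-2^(2/3)*x/2), x)


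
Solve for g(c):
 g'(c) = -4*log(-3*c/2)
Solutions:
 g(c) = C1 - 4*c*log(-c) + 4*c*(-log(3) + log(2) + 1)


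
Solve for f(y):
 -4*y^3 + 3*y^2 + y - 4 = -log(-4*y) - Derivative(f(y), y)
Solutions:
 f(y) = C1 + y^4 - y^3 - y^2/2 - y*log(-y) + y*(5 - 2*log(2))


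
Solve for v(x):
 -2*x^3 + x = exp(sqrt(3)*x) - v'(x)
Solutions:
 v(x) = C1 + x^4/2 - x^2/2 + sqrt(3)*exp(sqrt(3)*x)/3


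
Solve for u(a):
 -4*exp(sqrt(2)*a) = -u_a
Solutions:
 u(a) = C1 + 2*sqrt(2)*exp(sqrt(2)*a)


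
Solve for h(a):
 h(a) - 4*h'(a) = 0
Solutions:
 h(a) = C1*exp(a/4)


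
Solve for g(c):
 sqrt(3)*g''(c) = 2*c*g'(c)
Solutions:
 g(c) = C1 + C2*erfi(3^(3/4)*c/3)


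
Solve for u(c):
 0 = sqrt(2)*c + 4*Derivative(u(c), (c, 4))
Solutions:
 u(c) = C1 + C2*c + C3*c^2 + C4*c^3 - sqrt(2)*c^5/480


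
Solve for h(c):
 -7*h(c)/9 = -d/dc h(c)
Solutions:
 h(c) = C1*exp(7*c/9)


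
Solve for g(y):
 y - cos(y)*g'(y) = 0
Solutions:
 g(y) = C1 + Integral(y/cos(y), y)


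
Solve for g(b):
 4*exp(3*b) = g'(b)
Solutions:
 g(b) = C1 + 4*exp(3*b)/3


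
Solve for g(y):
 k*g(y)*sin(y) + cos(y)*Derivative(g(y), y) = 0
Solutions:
 g(y) = C1*exp(k*log(cos(y)))


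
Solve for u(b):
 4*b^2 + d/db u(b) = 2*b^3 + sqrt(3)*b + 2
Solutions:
 u(b) = C1 + b^4/2 - 4*b^3/3 + sqrt(3)*b^2/2 + 2*b


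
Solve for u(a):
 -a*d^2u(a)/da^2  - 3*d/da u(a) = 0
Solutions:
 u(a) = C1 + C2/a^2


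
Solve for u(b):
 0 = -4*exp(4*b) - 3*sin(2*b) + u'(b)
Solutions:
 u(b) = C1 + exp(4*b) - 3*cos(2*b)/2


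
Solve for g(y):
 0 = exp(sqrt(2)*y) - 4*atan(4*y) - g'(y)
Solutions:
 g(y) = C1 - 4*y*atan(4*y) + sqrt(2)*exp(sqrt(2)*y)/2 + log(16*y^2 + 1)/2


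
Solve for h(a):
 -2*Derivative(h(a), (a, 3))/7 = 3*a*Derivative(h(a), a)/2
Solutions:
 h(a) = C1 + Integral(C2*airyai(-42^(1/3)*a/2) + C3*airybi(-42^(1/3)*a/2), a)


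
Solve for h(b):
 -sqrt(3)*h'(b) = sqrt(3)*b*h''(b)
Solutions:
 h(b) = C1 + C2*log(b)


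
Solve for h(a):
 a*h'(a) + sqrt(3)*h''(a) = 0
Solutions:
 h(a) = C1 + C2*erf(sqrt(2)*3^(3/4)*a/6)


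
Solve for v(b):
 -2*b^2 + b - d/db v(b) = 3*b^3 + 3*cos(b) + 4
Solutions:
 v(b) = C1 - 3*b^4/4 - 2*b^3/3 + b^2/2 - 4*b - 3*sin(b)


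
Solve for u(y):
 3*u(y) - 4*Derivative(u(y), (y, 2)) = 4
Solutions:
 u(y) = C1*exp(-sqrt(3)*y/2) + C2*exp(sqrt(3)*y/2) + 4/3


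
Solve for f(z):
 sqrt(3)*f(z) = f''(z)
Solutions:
 f(z) = C1*exp(-3^(1/4)*z) + C2*exp(3^(1/4)*z)


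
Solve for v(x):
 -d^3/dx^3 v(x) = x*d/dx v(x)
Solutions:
 v(x) = C1 + Integral(C2*airyai(-x) + C3*airybi(-x), x)


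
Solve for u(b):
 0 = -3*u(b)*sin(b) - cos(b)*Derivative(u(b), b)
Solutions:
 u(b) = C1*cos(b)^3


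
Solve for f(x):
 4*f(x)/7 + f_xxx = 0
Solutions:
 f(x) = C3*exp(-14^(2/3)*x/7) + (C1*sin(14^(2/3)*sqrt(3)*x/14) + C2*cos(14^(2/3)*sqrt(3)*x/14))*exp(14^(2/3)*x/14)


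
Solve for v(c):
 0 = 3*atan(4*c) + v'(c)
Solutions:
 v(c) = C1 - 3*c*atan(4*c) + 3*log(16*c^2 + 1)/8


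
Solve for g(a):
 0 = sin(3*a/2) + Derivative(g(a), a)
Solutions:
 g(a) = C1 + 2*cos(3*a/2)/3


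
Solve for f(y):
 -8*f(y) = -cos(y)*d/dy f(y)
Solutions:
 f(y) = C1*(sin(y)^4 + 4*sin(y)^3 + 6*sin(y)^2 + 4*sin(y) + 1)/(sin(y)^4 - 4*sin(y)^3 + 6*sin(y)^2 - 4*sin(y) + 1)


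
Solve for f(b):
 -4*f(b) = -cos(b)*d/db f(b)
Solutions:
 f(b) = C1*(sin(b)^2 + 2*sin(b) + 1)/(sin(b)^2 - 2*sin(b) + 1)


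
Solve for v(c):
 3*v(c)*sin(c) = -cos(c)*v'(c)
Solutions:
 v(c) = C1*cos(c)^3


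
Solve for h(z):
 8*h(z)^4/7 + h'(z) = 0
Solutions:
 h(z) = 7^(1/3)*(1/(C1 + 24*z))^(1/3)
 h(z) = 7^(1/3)*(-3^(2/3) - 3*3^(1/6)*I)*(1/(C1 + 8*z))^(1/3)/6
 h(z) = 7^(1/3)*(-3^(2/3) + 3*3^(1/6)*I)*(1/(C1 + 8*z))^(1/3)/6


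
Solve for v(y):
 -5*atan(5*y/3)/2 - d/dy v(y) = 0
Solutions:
 v(y) = C1 - 5*y*atan(5*y/3)/2 + 3*log(25*y^2 + 9)/4


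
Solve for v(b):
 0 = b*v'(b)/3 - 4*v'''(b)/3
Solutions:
 v(b) = C1 + Integral(C2*airyai(2^(1/3)*b/2) + C3*airybi(2^(1/3)*b/2), b)


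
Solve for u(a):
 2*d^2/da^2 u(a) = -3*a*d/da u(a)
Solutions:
 u(a) = C1 + C2*erf(sqrt(3)*a/2)


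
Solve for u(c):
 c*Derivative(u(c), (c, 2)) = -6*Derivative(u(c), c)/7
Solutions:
 u(c) = C1 + C2*c^(1/7)


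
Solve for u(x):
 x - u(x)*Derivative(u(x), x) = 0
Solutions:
 u(x) = -sqrt(C1 + x^2)
 u(x) = sqrt(C1 + x^2)


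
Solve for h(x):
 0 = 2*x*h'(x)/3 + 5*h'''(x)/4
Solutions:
 h(x) = C1 + Integral(C2*airyai(-2*15^(2/3)*x/15) + C3*airybi(-2*15^(2/3)*x/15), x)


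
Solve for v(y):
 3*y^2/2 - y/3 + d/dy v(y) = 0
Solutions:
 v(y) = C1 - y^3/2 + y^2/6


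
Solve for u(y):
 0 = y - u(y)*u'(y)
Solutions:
 u(y) = -sqrt(C1 + y^2)
 u(y) = sqrt(C1 + y^2)


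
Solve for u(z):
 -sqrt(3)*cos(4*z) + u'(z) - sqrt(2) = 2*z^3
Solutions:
 u(z) = C1 + z^4/2 + sqrt(2)*z + sqrt(3)*sin(4*z)/4


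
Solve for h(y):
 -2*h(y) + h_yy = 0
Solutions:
 h(y) = C1*exp(-sqrt(2)*y) + C2*exp(sqrt(2)*y)


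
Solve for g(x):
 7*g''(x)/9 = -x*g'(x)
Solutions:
 g(x) = C1 + C2*erf(3*sqrt(14)*x/14)


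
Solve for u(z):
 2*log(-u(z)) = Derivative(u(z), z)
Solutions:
 -li(-u(z)) = C1 + 2*z


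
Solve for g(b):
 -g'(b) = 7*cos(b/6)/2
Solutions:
 g(b) = C1 - 21*sin(b/6)


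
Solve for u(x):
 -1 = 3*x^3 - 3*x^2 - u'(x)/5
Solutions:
 u(x) = C1 + 15*x^4/4 - 5*x^3 + 5*x


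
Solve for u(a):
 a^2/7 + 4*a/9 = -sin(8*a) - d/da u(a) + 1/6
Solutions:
 u(a) = C1 - a^3/21 - 2*a^2/9 + a/6 + cos(8*a)/8


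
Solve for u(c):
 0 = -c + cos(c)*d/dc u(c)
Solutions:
 u(c) = C1 + Integral(c/cos(c), c)


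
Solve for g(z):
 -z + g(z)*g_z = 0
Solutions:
 g(z) = -sqrt(C1 + z^2)
 g(z) = sqrt(C1 + z^2)


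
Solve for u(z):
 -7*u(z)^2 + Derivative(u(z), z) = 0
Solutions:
 u(z) = -1/(C1 + 7*z)


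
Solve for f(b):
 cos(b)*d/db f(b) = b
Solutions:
 f(b) = C1 + Integral(b/cos(b), b)


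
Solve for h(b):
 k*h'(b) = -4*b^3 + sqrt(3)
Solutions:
 h(b) = C1 - b^4/k + sqrt(3)*b/k


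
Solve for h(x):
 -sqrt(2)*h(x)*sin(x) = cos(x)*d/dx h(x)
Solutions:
 h(x) = C1*cos(x)^(sqrt(2))


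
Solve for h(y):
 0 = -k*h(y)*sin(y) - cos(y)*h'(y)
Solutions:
 h(y) = C1*exp(k*log(cos(y)))


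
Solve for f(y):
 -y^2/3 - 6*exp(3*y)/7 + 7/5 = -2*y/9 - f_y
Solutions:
 f(y) = C1 + y^3/9 - y^2/9 - 7*y/5 + 2*exp(3*y)/7


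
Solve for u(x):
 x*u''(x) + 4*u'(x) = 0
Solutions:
 u(x) = C1 + C2/x^3


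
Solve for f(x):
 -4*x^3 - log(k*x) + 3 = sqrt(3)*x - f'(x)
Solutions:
 f(x) = C1 + x^4 + sqrt(3)*x^2/2 + x*log(k*x) - 4*x


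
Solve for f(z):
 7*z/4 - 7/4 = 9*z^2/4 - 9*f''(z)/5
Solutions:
 f(z) = C1 + C2*z + 5*z^4/48 - 35*z^3/216 + 35*z^2/72


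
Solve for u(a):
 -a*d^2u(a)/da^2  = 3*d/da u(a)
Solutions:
 u(a) = C1 + C2/a^2


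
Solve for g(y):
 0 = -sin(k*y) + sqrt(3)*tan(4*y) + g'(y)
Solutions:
 g(y) = C1 + Piecewise((-cos(k*y)/k, Ne(k, 0)), (0, True)) + sqrt(3)*log(cos(4*y))/4


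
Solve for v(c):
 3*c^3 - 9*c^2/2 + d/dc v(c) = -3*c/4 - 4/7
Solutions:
 v(c) = C1 - 3*c^4/4 + 3*c^3/2 - 3*c^2/8 - 4*c/7


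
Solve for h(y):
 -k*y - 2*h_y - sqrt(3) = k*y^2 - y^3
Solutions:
 h(y) = C1 - k*y^3/6 - k*y^2/4 + y^4/8 - sqrt(3)*y/2


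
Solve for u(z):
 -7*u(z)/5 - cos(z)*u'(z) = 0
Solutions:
 u(z) = C1*(sin(z) - 1)^(7/10)/(sin(z) + 1)^(7/10)


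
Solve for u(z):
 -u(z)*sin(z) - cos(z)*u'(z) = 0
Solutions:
 u(z) = C1*cos(z)


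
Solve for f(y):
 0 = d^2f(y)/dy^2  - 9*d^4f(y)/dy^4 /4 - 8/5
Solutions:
 f(y) = C1 + C2*y + C3*exp(-2*y/3) + C4*exp(2*y/3) + 4*y^2/5


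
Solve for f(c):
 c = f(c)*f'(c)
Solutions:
 f(c) = -sqrt(C1 + c^2)
 f(c) = sqrt(C1 + c^2)
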